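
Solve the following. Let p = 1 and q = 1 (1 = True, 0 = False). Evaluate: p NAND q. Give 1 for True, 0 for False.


p = 1, q = 1
Operation: p NAND q
Evaluate: 1 NAND 1 = 0

0


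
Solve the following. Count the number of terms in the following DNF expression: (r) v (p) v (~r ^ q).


A DNF formula is a disjunction of terms (conjunctions).
Terms are separated by v.
Counting the disjuncts: 3 terms.

3


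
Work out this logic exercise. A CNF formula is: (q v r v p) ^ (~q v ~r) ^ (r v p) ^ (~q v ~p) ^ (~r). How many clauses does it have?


A CNF formula is a conjunction of clauses.
Clauses are separated by ^.
Counting the conjuncts: 5 clauses.

5


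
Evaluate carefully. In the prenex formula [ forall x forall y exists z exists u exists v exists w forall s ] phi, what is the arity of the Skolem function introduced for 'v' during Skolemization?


Quantifier prefix: forall x forall y exists z exists u exists v exists w forall s
'v' is existentially quantified at position 5.
Universal variables preceding it: x, y
Skolem function arity = 2

2


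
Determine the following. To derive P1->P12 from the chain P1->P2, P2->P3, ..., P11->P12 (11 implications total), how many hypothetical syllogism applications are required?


With 11 implications in a chain connecting 12 propositions:
P1->P2, P2->P3, ..., P11->P12
Steps needed = (number of implications) - 1 = 11 - 1 = 10

10


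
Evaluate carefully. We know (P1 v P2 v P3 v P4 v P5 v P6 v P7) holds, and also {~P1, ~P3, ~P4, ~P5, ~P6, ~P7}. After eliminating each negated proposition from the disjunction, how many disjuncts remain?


Original disjuncts (7): P1, P2, P3, P4, P5, P6, P7
Negated (eliminate): ~P1, ~P3, ~P4, ~P5, ~P6, ~P7
Remaining disjuncts: P2
Count = 7 - 6 = 1

1


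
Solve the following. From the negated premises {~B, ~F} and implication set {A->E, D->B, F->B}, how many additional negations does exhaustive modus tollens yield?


Initial negated facts: {~B, ~F}
Apply modus tollens to closure:
  ~B and D->B  =>  ~D
Final negated: {~B, ~D, ~F}
New negations: {~D}
Count = 1

1


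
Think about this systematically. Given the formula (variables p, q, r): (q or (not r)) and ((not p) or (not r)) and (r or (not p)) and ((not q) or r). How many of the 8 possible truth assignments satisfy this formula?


Evaluate all 8 assignments for p, q, r:
p=0, q=0, r=0: 1
p=0, q=0, r=1: 0
p=0, q=1, r=0: 0
p=0, q=1, r=1: 1
p=1, q=0, r=0: 0
p=1, q=0, r=1: 0
p=1, q=1, r=0: 0
p=1, q=1, r=1: 0
Satisfying count = 2

2


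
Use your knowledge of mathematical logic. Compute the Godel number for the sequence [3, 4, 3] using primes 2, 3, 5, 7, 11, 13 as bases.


Encode each element as an exponent of the corresponding prime:
  2^3 = 8
  3^4 = 81
  5^3 = 125
Product = 8 * 81 * 125 = 81000

81000


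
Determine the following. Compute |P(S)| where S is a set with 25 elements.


The power set of a set with n elements has 2^n elements.
|P(S)| = 2^25 = 33554432

33554432


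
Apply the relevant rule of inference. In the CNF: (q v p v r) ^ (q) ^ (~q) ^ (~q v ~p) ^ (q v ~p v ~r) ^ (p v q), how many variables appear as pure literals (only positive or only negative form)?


Check each variable for pure literal status:
p: mixed (not pure)
q: mixed (not pure)
r: mixed (not pure)
Pure literal count = 0

0


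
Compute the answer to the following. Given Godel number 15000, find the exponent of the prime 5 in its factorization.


Factorize 15000 by dividing by 5 repeatedly.
Division steps: 5 divides 15000 exactly 4 time(s).
Exponent of 5 = 4

4


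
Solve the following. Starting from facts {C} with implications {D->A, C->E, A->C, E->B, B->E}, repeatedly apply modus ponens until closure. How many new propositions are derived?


Initial facts: {C}
Apply modus ponens to closure:
  C and C->E  =>  E
  E and E->B  =>  B
Final known: {B, C, E}
New propositions: {B, E}
Count = 2

2


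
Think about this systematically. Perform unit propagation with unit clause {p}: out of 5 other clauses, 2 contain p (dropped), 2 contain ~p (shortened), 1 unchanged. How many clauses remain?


Satisfied (removed): 2
Shortened (remain): 2
Unchanged (remain): 1
Remaining = 2 + 1 = 3

3


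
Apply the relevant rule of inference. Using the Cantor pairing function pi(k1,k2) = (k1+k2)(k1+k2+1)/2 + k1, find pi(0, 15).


k1 + k2 = 15
(k1+k2)(k1+k2+1)/2 = 15 * 16 / 2 = 120
pi = 120 + 0 = 120

120


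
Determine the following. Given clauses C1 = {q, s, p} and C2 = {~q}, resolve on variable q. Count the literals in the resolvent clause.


Remove q from C1 and ~q from C2.
C1 remainder: {s, p}
C2 remainder: {}
Union (resolvent): {p, s}
Resolvent has 2 literal(s).

2


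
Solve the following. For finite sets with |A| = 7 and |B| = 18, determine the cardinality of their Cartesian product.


The Cartesian product A x B contains all ordered pairs (a, b).
|A x B| = |A| * |B| = 7 * 18 = 126

126


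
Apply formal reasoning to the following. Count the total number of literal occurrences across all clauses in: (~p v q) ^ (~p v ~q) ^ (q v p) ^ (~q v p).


Counting literals in each clause:
Clause 1: 2 literal(s)
Clause 2: 2 literal(s)
Clause 3: 2 literal(s)
Clause 4: 2 literal(s)
Total = 8

8


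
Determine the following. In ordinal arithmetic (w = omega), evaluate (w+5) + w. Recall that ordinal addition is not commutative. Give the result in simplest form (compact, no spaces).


Compute (w+5) + w.
Ordinal + is associative but NOT commutative; for finite n>0, n + w = w but w + n stays w+n.
(w+5) + w = w + (5+w) = w + w = w*2 (the finite tail 5 is absorbed by the right w).
Result = w*2

w*2


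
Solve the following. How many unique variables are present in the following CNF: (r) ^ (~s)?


Identify each variable that appears in the formula.
Variables found: r, s
Count = 2

2


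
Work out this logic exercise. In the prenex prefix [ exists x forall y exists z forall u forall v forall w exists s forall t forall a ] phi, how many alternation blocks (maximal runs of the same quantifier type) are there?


Quantifier-type sequence: E A E A A A E A A  (A=forall, E=exists)
Group into maximal same-type runs:
  Ex1 | Ax1 | Ex1 | Ax3 | Ex1 | Ax2
Number of blocks = 6

6


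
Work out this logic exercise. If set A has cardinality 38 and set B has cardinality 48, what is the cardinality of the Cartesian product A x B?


The Cartesian product A x B contains all ordered pairs (a, b).
|A x B| = |A| * |B| = 38 * 48 = 1824

1824


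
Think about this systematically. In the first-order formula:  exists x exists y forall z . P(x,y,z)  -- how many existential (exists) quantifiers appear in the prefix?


Quantifier prefix: exists x exists y forall z
Mark each quantifier type:
  E E U
Universal count = 1, Existential count = 2
Asked for existential (exists) quantifiers: 2

2


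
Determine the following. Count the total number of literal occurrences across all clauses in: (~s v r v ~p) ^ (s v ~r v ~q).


Counting literals in each clause:
Clause 1: 3 literal(s)
Clause 2: 3 literal(s)
Total = 6

6


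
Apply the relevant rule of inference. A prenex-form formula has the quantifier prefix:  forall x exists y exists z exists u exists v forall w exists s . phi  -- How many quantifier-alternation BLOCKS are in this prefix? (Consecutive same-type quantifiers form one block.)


Quantifier-type sequence: A E E E E A E  (A=forall, E=exists)
Group into maximal same-type runs:
  Ax1 | Ex4 | Ax1 | Ex1
Number of blocks = 4

4


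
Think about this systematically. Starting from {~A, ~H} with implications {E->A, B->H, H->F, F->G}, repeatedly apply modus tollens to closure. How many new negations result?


Initial negated facts: {~A, ~H}
Apply modus tollens to closure:
  ~A and E->A  =>  ~E
  ~H and B->H  =>  ~B
Final negated: {~A, ~B, ~E, ~H}
New negations: {~B, ~E}
Count = 2

2


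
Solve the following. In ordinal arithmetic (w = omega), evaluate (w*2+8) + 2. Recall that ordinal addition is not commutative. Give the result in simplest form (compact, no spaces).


Compute (w*2+8) + 2.
Ordinal + is associative but NOT commutative; for finite n>0, n + w = w but w + n stays w+n.
By associativity: (w*2+8) + 2 = w*2 + (8+2) = w*2+10.
Result = w*2+10

w*2+10


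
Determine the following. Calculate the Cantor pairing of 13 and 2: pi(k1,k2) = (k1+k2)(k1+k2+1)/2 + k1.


k1 + k2 = 15
(k1+k2)(k1+k2+1)/2 = 15 * 16 / 2 = 120
pi = 120 + 13 = 133

133


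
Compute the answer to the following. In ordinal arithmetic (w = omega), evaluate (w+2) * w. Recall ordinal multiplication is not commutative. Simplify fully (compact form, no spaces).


Compute (w+2) * w.
Ordinal * is associative and left-distributive over +, but NOT commutative; for finite n>1, n*w = w but w*n stays w*n.
(w+2) * w = sup{(w+2)*k : k<w} = sup{w*k+2} = w^2 (the +2 tail is absorbed in the limit).
Result = w^2

w^2


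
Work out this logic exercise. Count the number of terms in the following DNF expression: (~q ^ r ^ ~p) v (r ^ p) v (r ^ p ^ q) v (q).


A DNF formula is a disjunction of terms (conjunctions).
Terms are separated by v.
Counting the disjuncts: 4 terms.

4


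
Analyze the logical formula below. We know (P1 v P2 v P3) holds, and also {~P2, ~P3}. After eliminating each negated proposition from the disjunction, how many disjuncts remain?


Original disjuncts (3): P1, P2, P3
Negated (eliminate): ~P2, ~P3
Remaining disjuncts: P1
Count = 3 - 2 = 1

1


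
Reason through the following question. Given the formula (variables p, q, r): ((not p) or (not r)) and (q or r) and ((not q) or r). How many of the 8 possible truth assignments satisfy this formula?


Evaluate all 8 assignments for p, q, r:
p=0, q=0, r=0: 0
p=0, q=0, r=1: 1
p=0, q=1, r=0: 0
p=0, q=1, r=1: 1
p=1, q=0, r=0: 0
p=1, q=0, r=1: 0
p=1, q=1, r=0: 0
p=1, q=1, r=1: 0
Satisfying count = 2

2


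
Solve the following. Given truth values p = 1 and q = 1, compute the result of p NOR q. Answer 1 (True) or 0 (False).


p = 1, q = 1
Operation: p NOR q
Evaluate: 1 NOR 1 = 0

0


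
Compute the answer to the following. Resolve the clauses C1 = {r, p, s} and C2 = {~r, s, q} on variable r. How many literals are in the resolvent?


Remove r from C1 and ~r from C2.
C1 remainder: {p, s}
C2 remainder: {s, q}
Union (resolvent): {p, q, s}
Resolvent has 3 literal(s).

3


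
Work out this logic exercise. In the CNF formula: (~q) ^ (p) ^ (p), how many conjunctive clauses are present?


A CNF formula is a conjunction of clauses.
Clauses are separated by ^.
Counting the conjuncts: 3 clauses.

3


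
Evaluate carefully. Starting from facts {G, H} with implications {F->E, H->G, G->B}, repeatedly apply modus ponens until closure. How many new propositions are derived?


Initial facts: {G, H}
Apply modus ponens to closure:
  G and G->B  =>  B
Final known: {B, G, H}
New propositions: {B}
Count = 1

1


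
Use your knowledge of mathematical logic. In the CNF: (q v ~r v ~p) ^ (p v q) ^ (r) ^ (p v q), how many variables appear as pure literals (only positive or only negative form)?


Check each variable for pure literal status:
p: mixed (not pure)
q: pure positive
r: mixed (not pure)
Pure literal count = 1

1


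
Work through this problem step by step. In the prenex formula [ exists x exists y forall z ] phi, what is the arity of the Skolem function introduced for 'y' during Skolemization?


Quantifier prefix: exists x exists y forall z
'y' is existentially quantified at position 2.
No universal quantifiers precede it.
Skolem function arity = 0 (a Skolem constant)

0


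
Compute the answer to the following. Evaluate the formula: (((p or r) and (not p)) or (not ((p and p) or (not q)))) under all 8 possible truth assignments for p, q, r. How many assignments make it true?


Check all 8 assignments:
p=0, q=0, r=0: 0
p=0, q=0, r=1: 1
p=0, q=1, r=0: 1
p=0, q=1, r=1: 1
p=1, q=0, r=0: 0
p=1, q=0, r=1: 0
p=1, q=1, r=0: 0
p=1, q=1, r=1: 0
Count of True = 3

3


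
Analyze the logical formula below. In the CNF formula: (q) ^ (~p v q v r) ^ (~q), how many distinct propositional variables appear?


Identify each variable that appears in the formula.
Variables found: p, q, r
Count = 3

3


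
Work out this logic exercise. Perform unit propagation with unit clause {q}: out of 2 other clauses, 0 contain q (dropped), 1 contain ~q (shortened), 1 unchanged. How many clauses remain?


Satisfied (removed): 0
Shortened (remain): 1
Unchanged (remain): 1
Remaining = 1 + 1 = 2

2


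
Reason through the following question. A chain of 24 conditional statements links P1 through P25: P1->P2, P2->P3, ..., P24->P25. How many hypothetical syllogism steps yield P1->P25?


With 24 implications in a chain connecting 25 propositions:
P1->P2, P2->P3, ..., P24->P25
Steps needed = (number of implications) - 1 = 24 - 1 = 23

23


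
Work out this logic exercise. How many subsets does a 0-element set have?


The power set of a set with n elements has 2^n elements.
|P(S)| = 2^0 = 1

1


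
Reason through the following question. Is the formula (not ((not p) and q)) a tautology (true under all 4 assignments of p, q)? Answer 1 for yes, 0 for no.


Check all 4 assignments:
p=0, q=0: 1
p=0, q=1: 0
p=1, q=0: 1
p=1, q=1: 1
Satisfying count = 3/4.
Tautology iff count = 4: no.

0


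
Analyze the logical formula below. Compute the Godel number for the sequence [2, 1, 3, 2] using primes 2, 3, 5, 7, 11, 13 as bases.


Encode each element as an exponent of the corresponding prime:
  2^2 = 4
  3^1 = 3
  5^3 = 125
  7^2 = 49
Product = 4 * 3 * 125 * 49 = 73500

73500


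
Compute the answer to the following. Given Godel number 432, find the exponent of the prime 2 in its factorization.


Factorize 432 by dividing by 2 repeatedly.
Division steps: 2 divides 432 exactly 4 time(s).
Exponent of 2 = 4

4


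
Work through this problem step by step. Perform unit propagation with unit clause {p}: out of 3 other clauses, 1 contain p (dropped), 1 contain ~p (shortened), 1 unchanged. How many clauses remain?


Satisfied (removed): 1
Shortened (remain): 1
Unchanged (remain): 1
Remaining = 1 + 1 = 2

2


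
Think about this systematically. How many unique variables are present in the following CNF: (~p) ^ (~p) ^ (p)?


Identify each variable that appears in the formula.
Variables found: p
Count = 1

1


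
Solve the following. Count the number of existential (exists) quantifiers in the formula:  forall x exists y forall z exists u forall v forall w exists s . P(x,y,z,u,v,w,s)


Quantifier prefix: forall x exists y forall z exists u forall v forall w exists s
Mark each quantifier type:
  U E U E U U E
Universal count = 4, Existential count = 3
Asked for existential (exists) quantifiers: 3

3


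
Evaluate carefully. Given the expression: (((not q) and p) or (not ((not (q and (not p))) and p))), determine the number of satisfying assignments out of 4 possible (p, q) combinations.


Check all 4 assignments:
p=0, q=0: 1
p=0, q=1: 1
p=1, q=0: 1
p=1, q=1: 0
Count of True = 3

3


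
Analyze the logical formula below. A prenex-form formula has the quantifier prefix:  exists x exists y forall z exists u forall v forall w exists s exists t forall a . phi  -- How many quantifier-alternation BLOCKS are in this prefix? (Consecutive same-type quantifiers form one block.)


Quantifier-type sequence: E E A E A A E E A  (A=forall, E=exists)
Group into maximal same-type runs:
  Ex2 | Ax1 | Ex1 | Ax2 | Ex2 | Ax1
Number of blocks = 6

6


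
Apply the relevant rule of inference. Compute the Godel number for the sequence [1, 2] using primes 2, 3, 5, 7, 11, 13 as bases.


Encode each element as an exponent of the corresponding prime:
  2^1 = 2
  3^2 = 9
Product = 2 * 9 = 18

18


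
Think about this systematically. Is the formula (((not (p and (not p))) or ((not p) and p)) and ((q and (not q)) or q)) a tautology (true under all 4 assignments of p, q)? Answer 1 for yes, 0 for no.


Check all 4 assignments:
p=0, q=0: 0
p=0, q=1: 1
p=1, q=0: 0
p=1, q=1: 1
Satisfying count = 2/4.
Tautology iff count = 4: no.

0


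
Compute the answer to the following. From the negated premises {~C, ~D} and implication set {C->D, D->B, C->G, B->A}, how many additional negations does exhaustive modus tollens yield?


Initial negated facts: {~C, ~D}
Apply modus tollens to closure:
  (no implication fires)
Final negated: {~C, ~D}
New negations: {(none)}
Count = 0

0


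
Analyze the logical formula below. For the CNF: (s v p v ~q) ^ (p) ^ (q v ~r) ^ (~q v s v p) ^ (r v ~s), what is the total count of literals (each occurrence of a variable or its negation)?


Counting literals in each clause:
Clause 1: 3 literal(s)
Clause 2: 1 literal(s)
Clause 3: 2 literal(s)
Clause 4: 3 literal(s)
Clause 5: 2 literal(s)
Total = 11

11


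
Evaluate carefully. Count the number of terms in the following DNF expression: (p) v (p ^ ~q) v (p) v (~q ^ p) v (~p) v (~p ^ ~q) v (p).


A DNF formula is a disjunction of terms (conjunctions).
Terms are separated by v.
Counting the disjuncts: 7 terms.

7


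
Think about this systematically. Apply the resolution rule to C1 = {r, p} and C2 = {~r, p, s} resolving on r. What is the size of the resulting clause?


Remove r from C1 and ~r from C2.
C1 remainder: {p}
C2 remainder: {p, s}
Union (resolvent): {p, s}
Resolvent has 2 literal(s).

2


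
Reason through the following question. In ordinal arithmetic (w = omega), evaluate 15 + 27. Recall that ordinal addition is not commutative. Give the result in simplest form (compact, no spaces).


Compute 15 + 27.
Ordinal + is associative but NOT commutative; for finite n>0, n + w = w but w + n stays w+n.
Both operands finite; ordinal + agrees with natural +: 15 + 27 = 42.
Result = 42

42


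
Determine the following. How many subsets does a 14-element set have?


The power set of a set with n elements has 2^n elements.
|P(S)| = 2^14 = 16384

16384


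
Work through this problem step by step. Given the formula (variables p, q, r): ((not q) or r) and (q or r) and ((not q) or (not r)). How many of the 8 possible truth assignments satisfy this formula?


Evaluate all 8 assignments for p, q, r:
p=0, q=0, r=0: 0
p=0, q=0, r=1: 1
p=0, q=1, r=0: 0
p=0, q=1, r=1: 0
p=1, q=0, r=0: 0
p=1, q=0, r=1: 1
p=1, q=1, r=0: 0
p=1, q=1, r=1: 0
Satisfying count = 2

2


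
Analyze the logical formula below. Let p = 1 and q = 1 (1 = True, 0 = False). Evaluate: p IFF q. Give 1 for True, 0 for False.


p = 1, q = 1
Operation: p IFF q
Evaluate: 1 IFF 1 = 1

1


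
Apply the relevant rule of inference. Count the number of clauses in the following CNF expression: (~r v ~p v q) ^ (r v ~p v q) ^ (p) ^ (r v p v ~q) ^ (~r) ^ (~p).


A CNF formula is a conjunction of clauses.
Clauses are separated by ^.
Counting the conjuncts: 6 clauses.

6


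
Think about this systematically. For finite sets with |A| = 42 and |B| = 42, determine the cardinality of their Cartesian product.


The Cartesian product A x B contains all ordered pairs (a, b).
|A x B| = |A| * |B| = 42 * 42 = 1764

1764


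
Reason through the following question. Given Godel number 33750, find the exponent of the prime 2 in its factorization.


Factorize 33750 by dividing by 2 repeatedly.
Division steps: 2 divides 33750 exactly 1 time(s).
Exponent of 2 = 1

1


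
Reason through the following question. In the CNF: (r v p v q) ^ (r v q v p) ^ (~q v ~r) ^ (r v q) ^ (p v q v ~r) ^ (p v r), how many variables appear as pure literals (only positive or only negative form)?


Check each variable for pure literal status:
p: pure positive
q: mixed (not pure)
r: mixed (not pure)
Pure literal count = 1

1


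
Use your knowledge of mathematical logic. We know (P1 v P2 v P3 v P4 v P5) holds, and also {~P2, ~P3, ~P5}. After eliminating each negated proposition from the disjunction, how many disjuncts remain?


Original disjuncts (5): P1, P2, P3, P4, P5
Negated (eliminate): ~P2, ~P3, ~P5
Remaining disjuncts: P1, P4
Count = 5 - 3 = 2

2


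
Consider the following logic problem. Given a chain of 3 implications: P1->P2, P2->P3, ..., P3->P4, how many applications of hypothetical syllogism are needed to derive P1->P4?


With 3 implications in a chain connecting 4 propositions:
P1->P2, P2->P3, ..., P3->P4
Steps needed = (number of implications) - 1 = 3 - 1 = 2

2


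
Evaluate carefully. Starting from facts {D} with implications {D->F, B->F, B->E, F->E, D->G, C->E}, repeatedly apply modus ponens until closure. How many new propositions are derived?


Initial facts: {D}
Apply modus ponens to closure:
  D and D->F  =>  F
  F and F->E  =>  E
  D and D->G  =>  G
Final known: {D, E, F, G}
New propositions: {E, F, G}
Count = 3

3


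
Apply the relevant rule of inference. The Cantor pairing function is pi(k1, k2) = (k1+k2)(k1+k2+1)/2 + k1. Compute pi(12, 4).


k1 + k2 = 16
(k1+k2)(k1+k2+1)/2 = 16 * 17 / 2 = 136
pi = 136 + 12 = 148

148


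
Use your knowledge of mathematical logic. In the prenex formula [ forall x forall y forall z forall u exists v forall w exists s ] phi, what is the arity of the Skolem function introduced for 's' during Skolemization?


Quantifier prefix: forall x forall y forall z forall u exists v forall w exists s
's' is existentially quantified at position 7.
Universal variables preceding it: x, y, z, u, w
Skolem function arity = 5

5


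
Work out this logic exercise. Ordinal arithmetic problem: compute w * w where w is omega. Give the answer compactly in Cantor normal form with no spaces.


Compute w * w.
Ordinal * is associative and left-distributive over +, but NOT commutative; for finite n>1, n*w = w but w*n stays w*n.
w * w = w^2 by definition.
Result = w^2

w^2


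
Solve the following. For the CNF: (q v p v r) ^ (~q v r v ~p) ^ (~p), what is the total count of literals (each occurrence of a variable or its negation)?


Counting literals in each clause:
Clause 1: 3 literal(s)
Clause 2: 3 literal(s)
Clause 3: 1 literal(s)
Total = 7

7


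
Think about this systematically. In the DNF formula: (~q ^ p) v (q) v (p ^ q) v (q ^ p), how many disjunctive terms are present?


A DNF formula is a disjunction of terms (conjunctions).
Terms are separated by v.
Counting the disjuncts: 4 terms.

4


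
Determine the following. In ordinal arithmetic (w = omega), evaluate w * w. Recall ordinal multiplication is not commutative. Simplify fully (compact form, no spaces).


Compute w * w.
Ordinal * is associative and left-distributive over +, but NOT commutative; for finite n>1, n*w = w but w*n stays w*n.
w * w = w^2 by definition.
Result = w^2

w^2


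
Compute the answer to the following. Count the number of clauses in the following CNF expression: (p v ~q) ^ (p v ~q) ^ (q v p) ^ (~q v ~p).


A CNF formula is a conjunction of clauses.
Clauses are separated by ^.
Counting the conjuncts: 4 clauses.

4


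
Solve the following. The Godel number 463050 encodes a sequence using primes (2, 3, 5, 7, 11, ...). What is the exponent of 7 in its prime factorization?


Factorize 463050 by dividing by 7 repeatedly.
Division steps: 7 divides 463050 exactly 3 time(s).
Exponent of 7 = 3

3


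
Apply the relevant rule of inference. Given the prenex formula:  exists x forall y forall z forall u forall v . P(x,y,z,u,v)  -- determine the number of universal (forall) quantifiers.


Quantifier prefix: exists x forall y forall z forall u forall v
Mark each quantifier type:
  E U U U U
Universal count = 4, Existential count = 1
Asked for universal (forall) quantifiers: 4

4


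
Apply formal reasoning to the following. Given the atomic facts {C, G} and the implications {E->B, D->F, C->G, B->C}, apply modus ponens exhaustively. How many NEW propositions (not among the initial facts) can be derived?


Initial facts: {C, G}
Apply modus ponens to closure:
  (no implication fires)
Final known: {C, G}
New propositions: {(none)}
Count = 0

0


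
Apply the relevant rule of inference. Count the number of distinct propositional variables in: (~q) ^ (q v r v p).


Identify each variable that appears in the formula.
Variables found: p, q, r
Count = 3

3


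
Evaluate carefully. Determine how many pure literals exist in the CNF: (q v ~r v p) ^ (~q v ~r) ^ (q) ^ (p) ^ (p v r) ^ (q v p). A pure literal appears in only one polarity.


Check each variable for pure literal status:
p: pure positive
q: mixed (not pure)
r: mixed (not pure)
Pure literal count = 1

1


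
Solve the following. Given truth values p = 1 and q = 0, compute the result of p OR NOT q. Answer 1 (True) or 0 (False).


p = 1, q = 0
Operation: p OR NOT q
Evaluate: 1 OR NOT 0 = 1

1


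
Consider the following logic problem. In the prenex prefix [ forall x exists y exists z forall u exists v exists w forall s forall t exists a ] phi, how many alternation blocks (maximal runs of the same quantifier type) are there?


Quantifier-type sequence: A E E A E E A A E  (A=forall, E=exists)
Group into maximal same-type runs:
  Ax1 | Ex2 | Ax1 | Ex2 | Ax2 | Ex1
Number of blocks = 6

6


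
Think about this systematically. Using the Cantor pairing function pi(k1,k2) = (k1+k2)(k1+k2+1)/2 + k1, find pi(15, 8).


k1 + k2 = 23
(k1+k2)(k1+k2+1)/2 = 23 * 24 / 2 = 276
pi = 276 + 15 = 291

291


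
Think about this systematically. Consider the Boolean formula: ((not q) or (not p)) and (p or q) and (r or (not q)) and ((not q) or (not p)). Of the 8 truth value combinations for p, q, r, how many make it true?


Evaluate all 8 assignments for p, q, r:
p=0, q=0, r=0: 0
p=0, q=0, r=1: 0
p=0, q=1, r=0: 0
p=0, q=1, r=1: 1
p=1, q=0, r=0: 1
p=1, q=0, r=1: 1
p=1, q=1, r=0: 0
p=1, q=1, r=1: 0
Satisfying count = 3

3


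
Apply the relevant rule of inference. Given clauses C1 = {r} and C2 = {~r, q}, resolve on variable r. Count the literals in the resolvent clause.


Remove r from C1 and ~r from C2.
C1 remainder: {}
C2 remainder: {q}
Union (resolvent): {q}
Resolvent has 1 literal(s).

1


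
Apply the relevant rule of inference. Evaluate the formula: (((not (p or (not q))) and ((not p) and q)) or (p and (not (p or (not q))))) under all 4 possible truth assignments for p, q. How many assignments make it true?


Check all 4 assignments:
p=0, q=0: 0
p=0, q=1: 1
p=1, q=0: 0
p=1, q=1: 0
Count of True = 1

1


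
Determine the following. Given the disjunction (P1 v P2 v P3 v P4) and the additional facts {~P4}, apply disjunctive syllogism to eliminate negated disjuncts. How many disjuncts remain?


Original disjuncts (4): P1, P2, P3, P4
Negated (eliminate): ~P4
Remaining disjuncts: P1, P2, P3
Count = 4 - 1 = 3

3


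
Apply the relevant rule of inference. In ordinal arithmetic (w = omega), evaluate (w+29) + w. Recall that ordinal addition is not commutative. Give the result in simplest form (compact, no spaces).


Compute (w+29) + w.
Ordinal + is associative but NOT commutative; for finite n>0, n + w = w but w + n stays w+n.
(w+29) + w = w + (29+w) = w + w = w*2 (the finite tail 29 is absorbed by the right w).
Result = w*2

w*2


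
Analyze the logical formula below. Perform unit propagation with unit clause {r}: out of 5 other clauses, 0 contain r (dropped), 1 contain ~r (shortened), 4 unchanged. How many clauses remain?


Satisfied (removed): 0
Shortened (remain): 1
Unchanged (remain): 4
Remaining = 1 + 4 = 5

5


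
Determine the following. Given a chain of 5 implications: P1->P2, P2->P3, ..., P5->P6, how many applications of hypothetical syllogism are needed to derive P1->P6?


With 5 implications in a chain connecting 6 propositions:
P1->P2, P2->P3, ..., P5->P6
Steps needed = (number of implications) - 1 = 5 - 1 = 4

4


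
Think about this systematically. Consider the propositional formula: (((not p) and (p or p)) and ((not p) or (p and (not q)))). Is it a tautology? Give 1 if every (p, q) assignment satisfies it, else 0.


Check all 4 assignments:
p=0, q=0: 0
p=0, q=1: 0
p=1, q=0: 0
p=1, q=1: 0
Satisfying count = 0/4.
Tautology iff count = 4: no.

0


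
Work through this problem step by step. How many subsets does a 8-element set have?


The power set of a set with n elements has 2^n elements.
|P(S)| = 2^8 = 256

256


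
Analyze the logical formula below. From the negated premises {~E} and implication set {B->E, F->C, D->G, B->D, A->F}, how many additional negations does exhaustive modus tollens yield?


Initial negated facts: {~E}
Apply modus tollens to closure:
  ~E and B->E  =>  ~B
Final negated: {~B, ~E}
New negations: {~B}
Count = 1

1


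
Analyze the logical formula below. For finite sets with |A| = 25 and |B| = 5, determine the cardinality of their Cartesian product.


The Cartesian product A x B contains all ordered pairs (a, b).
|A x B| = |A| * |B| = 25 * 5 = 125

125


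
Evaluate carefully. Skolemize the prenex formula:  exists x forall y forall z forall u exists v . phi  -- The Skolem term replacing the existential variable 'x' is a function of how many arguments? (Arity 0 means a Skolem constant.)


Quantifier prefix: exists x forall y forall z forall u exists v
'x' is existentially quantified at position 1.
No universal quantifiers precede it.
Skolem function arity = 0 (a Skolem constant)

0


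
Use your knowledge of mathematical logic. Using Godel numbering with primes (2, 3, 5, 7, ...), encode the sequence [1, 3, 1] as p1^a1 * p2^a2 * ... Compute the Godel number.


Encode each element as an exponent of the corresponding prime:
  2^1 = 2
  3^3 = 27
  5^1 = 5
Product = 2 * 27 * 5 = 270

270


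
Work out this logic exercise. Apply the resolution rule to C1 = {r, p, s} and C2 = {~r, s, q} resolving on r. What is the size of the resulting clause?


Remove r from C1 and ~r from C2.
C1 remainder: {p, s}
C2 remainder: {s, q}
Union (resolvent): {p, q, s}
Resolvent has 3 literal(s).

3


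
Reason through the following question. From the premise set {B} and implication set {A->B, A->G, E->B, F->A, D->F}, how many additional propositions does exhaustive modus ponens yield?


Initial facts: {B}
Apply modus ponens to closure:
  (no implication fires)
Final known: {B}
New propositions: {(none)}
Count = 0

0


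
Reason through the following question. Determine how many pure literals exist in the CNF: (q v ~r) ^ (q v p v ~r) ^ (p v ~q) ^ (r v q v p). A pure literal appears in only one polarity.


Check each variable for pure literal status:
p: pure positive
q: mixed (not pure)
r: mixed (not pure)
Pure literal count = 1

1


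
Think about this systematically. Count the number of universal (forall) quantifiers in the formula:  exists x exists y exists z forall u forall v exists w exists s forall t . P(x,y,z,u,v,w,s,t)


Quantifier prefix: exists x exists y exists z forall u forall v exists w exists s forall t
Mark each quantifier type:
  E E E U U E E U
Universal count = 3, Existential count = 5
Asked for universal (forall) quantifiers: 3

3


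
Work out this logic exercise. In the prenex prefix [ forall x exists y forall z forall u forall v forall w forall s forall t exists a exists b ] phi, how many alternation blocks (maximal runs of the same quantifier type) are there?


Quantifier-type sequence: A E A A A A A A E E  (A=forall, E=exists)
Group into maximal same-type runs:
  Ax1 | Ex1 | Ax6 | Ex2
Number of blocks = 4

4


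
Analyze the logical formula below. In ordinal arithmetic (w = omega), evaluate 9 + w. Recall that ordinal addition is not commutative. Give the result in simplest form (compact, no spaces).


Compute 9 + w.
Ordinal + is associative but NOT commutative; for finite n>0, n + w = w but w + n stays w+n.
Any finite left addend is absorbed by w on the right: 9 + w = w.
Result = w

w


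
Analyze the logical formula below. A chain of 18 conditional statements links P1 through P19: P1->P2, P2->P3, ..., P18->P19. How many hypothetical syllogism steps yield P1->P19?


With 18 implications in a chain connecting 19 propositions:
P1->P2, P2->P3, ..., P18->P19
Steps needed = (number of implications) - 1 = 18 - 1 = 17

17


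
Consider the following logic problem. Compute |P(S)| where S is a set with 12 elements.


The power set of a set with n elements has 2^n elements.
|P(S)| = 2^12 = 4096

4096


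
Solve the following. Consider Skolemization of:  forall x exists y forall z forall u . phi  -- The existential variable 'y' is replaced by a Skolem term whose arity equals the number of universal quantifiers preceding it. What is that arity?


Quantifier prefix: forall x exists y forall z forall u
'y' is existentially quantified at position 2.
Universal variables preceding it: x
Skolem function arity = 1

1


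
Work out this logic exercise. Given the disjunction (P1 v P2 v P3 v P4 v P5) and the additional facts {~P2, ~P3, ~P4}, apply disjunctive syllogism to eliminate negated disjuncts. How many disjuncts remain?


Original disjuncts (5): P1, P2, P3, P4, P5
Negated (eliminate): ~P2, ~P3, ~P4
Remaining disjuncts: P1, P5
Count = 5 - 3 = 2

2


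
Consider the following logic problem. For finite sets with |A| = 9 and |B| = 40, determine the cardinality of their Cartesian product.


The Cartesian product A x B contains all ordered pairs (a, b).
|A x B| = |A| * |B| = 9 * 40 = 360

360


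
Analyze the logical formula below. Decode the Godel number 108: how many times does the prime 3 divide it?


Factorize 108 by dividing by 3 repeatedly.
Division steps: 3 divides 108 exactly 3 time(s).
Exponent of 3 = 3

3


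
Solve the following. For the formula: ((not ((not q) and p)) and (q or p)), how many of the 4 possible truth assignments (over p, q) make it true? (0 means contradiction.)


Check all 4 assignments:
p=0, q=0: 0
p=0, q=1: 1
p=1, q=0: 0
p=1, q=1: 1
Count of True = 2

2


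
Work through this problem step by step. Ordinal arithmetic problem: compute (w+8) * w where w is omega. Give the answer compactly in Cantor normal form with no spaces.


Compute (w+8) * w.
Ordinal * is associative and left-distributive over +, but NOT commutative; for finite n>1, n*w = w but w*n stays w*n.
(w+8) * w = sup{(w+8)*k : k<w} = sup{w*k+8} = w^2 (the +8 tail is absorbed in the limit).
Result = w^2

w^2


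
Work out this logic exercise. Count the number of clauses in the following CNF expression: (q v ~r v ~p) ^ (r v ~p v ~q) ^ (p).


A CNF formula is a conjunction of clauses.
Clauses are separated by ^.
Counting the conjuncts: 3 clauses.

3


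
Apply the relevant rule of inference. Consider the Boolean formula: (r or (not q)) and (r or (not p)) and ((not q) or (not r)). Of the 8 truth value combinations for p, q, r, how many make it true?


Evaluate all 8 assignments for p, q, r:
p=0, q=0, r=0: 1
p=0, q=0, r=1: 1
p=0, q=1, r=0: 0
p=0, q=1, r=1: 0
p=1, q=0, r=0: 0
p=1, q=0, r=1: 1
p=1, q=1, r=0: 0
p=1, q=1, r=1: 0
Satisfying count = 3

3


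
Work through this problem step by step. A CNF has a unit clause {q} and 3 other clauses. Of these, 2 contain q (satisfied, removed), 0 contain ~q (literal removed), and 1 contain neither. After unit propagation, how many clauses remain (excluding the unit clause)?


Satisfied (removed): 2
Shortened (remain): 0
Unchanged (remain): 1
Remaining = 0 + 1 = 1

1


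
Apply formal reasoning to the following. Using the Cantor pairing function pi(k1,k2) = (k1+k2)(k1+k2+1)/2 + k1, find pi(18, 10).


k1 + k2 = 28
(k1+k2)(k1+k2+1)/2 = 28 * 29 / 2 = 406
pi = 406 + 18 = 424

424


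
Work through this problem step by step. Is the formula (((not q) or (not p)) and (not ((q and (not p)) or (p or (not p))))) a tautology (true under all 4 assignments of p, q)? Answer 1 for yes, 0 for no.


Check all 4 assignments:
p=0, q=0: 0
p=0, q=1: 0
p=1, q=0: 0
p=1, q=1: 0
Satisfying count = 0/4.
Tautology iff count = 4: no.

0


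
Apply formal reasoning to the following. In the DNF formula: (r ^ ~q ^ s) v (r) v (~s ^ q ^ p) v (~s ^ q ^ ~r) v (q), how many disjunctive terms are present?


A DNF formula is a disjunction of terms (conjunctions).
Terms are separated by v.
Counting the disjuncts: 5 terms.

5


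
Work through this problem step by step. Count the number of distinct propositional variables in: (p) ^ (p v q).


Identify each variable that appears in the formula.
Variables found: p, q
Count = 2

2


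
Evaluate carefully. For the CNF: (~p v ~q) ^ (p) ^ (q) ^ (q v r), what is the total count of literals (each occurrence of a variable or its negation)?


Counting literals in each clause:
Clause 1: 2 literal(s)
Clause 2: 1 literal(s)
Clause 3: 1 literal(s)
Clause 4: 2 literal(s)
Total = 6

6


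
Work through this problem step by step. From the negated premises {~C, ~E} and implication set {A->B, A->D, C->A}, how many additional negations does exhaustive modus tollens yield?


Initial negated facts: {~C, ~E}
Apply modus tollens to closure:
  (no implication fires)
Final negated: {~C, ~E}
New negations: {(none)}
Count = 0

0


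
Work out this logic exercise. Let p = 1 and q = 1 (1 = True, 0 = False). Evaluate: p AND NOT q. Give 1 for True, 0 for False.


p = 1, q = 1
Operation: p AND NOT q
Evaluate: 1 AND NOT 1 = 0

0


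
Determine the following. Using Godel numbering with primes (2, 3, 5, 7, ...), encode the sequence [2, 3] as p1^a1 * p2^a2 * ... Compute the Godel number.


Encode each element as an exponent of the corresponding prime:
  2^2 = 4
  3^3 = 27
Product = 4 * 27 = 108

108


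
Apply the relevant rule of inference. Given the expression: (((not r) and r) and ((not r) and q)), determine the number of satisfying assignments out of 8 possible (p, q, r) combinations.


Check all 8 assignments:
p=0, q=0, r=0: 0
p=0, q=0, r=1: 0
p=0, q=1, r=0: 0
p=0, q=1, r=1: 0
p=1, q=0, r=0: 0
p=1, q=0, r=1: 0
p=1, q=1, r=0: 0
p=1, q=1, r=1: 0
Count of True = 0

0


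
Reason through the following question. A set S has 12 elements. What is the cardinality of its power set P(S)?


The power set of a set with n elements has 2^n elements.
|P(S)| = 2^12 = 4096

4096


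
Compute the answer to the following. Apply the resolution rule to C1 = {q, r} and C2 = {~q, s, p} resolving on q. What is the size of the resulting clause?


Remove q from C1 and ~q from C2.
C1 remainder: {r}
C2 remainder: {s, p}
Union (resolvent): {p, r, s}
Resolvent has 3 literal(s).

3


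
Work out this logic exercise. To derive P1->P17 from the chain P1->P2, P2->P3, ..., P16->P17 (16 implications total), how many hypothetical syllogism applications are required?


With 16 implications in a chain connecting 17 propositions:
P1->P2, P2->P3, ..., P16->P17
Steps needed = (number of implications) - 1 = 16 - 1 = 15

15


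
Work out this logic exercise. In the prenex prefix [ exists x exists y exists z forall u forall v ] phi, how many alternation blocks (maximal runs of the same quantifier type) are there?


Quantifier-type sequence: E E E A A  (A=forall, E=exists)
Group into maximal same-type runs:
  Ex3 | Ax2
Number of blocks = 2

2


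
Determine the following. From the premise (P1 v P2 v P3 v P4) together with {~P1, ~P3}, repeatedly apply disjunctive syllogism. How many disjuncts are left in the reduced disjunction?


Original disjuncts (4): P1, P2, P3, P4
Negated (eliminate): ~P1, ~P3
Remaining disjuncts: P2, P4
Count = 4 - 2 = 2

2


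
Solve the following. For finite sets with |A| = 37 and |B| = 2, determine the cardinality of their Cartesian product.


The Cartesian product A x B contains all ordered pairs (a, b).
|A x B| = |A| * |B| = 37 * 2 = 74

74


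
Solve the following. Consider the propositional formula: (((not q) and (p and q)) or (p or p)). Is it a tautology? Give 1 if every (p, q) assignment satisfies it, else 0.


Check all 4 assignments:
p=0, q=0: 0
p=0, q=1: 0
p=1, q=0: 1
p=1, q=1: 1
Satisfying count = 2/4.
Tautology iff count = 4: no.

0


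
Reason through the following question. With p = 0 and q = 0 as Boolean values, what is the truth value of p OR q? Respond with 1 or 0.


p = 0, q = 0
Operation: p OR q
Evaluate: 0 OR 0 = 0

0
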